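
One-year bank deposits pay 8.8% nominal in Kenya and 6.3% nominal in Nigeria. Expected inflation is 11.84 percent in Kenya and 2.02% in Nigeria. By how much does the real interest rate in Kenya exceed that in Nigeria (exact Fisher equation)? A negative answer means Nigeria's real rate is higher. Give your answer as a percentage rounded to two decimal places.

Kenya: (1 + 0.0880)/(1 + 0.1184) − 1 = -2.7182%
Nigeria: (1 + 0.0630)/(1 + 0.0202) − 1 = 4.1953%
Differential = -2.7182% − 4.1953% = -6.9134% → -6.91%.

-6.91%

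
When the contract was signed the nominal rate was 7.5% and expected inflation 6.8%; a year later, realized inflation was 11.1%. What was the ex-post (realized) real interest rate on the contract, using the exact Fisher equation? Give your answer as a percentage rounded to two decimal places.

-3.24%

Ex-post: (1 + 0.0750)/(1 + 0.1110) − 1 = -3.2403%
So the realized real rate is -3.24%.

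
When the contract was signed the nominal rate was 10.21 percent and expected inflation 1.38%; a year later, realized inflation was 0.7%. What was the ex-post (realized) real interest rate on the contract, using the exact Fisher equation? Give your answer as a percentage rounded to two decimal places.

Ex-post: (1 + 0.1021)/(1 + 0.0070) − 1 = 9.4439%
So the realized real rate is 9.44%.

9.44%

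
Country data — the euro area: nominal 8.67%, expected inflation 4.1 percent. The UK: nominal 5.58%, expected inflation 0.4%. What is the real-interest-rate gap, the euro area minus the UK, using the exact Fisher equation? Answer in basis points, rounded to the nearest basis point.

-77 basis points

The euro area: (1 + 0.0867)/(1 + 0.0410) − 1 = 4.3900%
The UK: (1 + 0.0558)/(1 + 0.0040) − 1 = 5.1594%
Differential = 4.3900% − 5.1594% = -0.7694% → -77 basis points.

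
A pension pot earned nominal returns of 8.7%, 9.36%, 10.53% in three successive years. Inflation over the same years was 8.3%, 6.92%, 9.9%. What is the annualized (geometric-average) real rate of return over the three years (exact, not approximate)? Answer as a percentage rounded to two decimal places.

Nominal growth factor = 1.0870 × 1.0936 × 1.1053 = 1.31391786
Price-level growth factor = 1.0830 × 1.0692 × 1.0990 = 1.27258002
Real growth factor = 1.31391786 / 1.27258002 = 1.03248349
Annualized real rate = 1.03248349^(1/3) − 1 = 1.0713% → 1.07%.

1.07%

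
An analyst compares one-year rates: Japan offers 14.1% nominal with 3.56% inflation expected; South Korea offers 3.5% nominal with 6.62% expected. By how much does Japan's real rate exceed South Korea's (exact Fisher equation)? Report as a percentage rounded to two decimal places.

13.10%

Japan: (1 + 0.1410)/(1 + 0.0356) − 1 = 10.1777%
South Korea: (1 + 0.0350)/(1 + 0.0662) − 1 = -2.9263%
Differential = 10.1777% − (-2.9263%) = 13.1040% → 13.10%.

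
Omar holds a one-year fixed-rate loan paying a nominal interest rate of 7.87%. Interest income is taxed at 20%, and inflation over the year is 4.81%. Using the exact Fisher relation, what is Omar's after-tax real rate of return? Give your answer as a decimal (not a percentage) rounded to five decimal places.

0.01418

After-tax nominal return = 7.87% × (1 − 0.2) = 6.2960%.
1 + r = 1.06296 / 1.04810 = 1.014178
After-tax real rate = 1.014178 − 1 → 0.01418.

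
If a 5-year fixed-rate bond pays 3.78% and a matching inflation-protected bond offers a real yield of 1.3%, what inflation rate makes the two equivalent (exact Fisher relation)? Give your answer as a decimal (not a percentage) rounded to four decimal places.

0.0245

(1 + π) = (1 + i)/(1 + r) = 1.03780 / 1.01300 = 1.024482
Break-even inflation = 1.024482 − 1 → 0.0245.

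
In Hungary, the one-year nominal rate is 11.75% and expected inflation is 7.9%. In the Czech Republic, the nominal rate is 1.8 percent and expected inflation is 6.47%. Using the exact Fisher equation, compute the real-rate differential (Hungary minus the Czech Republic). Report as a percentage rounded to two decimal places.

7.95%

Hungary: (1 + 0.1175)/(1 + 0.0790) − 1 = 3.5681%
The Czech Republic: (1 + 0.0180)/(1 + 0.0647) − 1 = -4.3862%
Differential = 3.5681% − (-4.3862%) = 7.9543% → 7.95%.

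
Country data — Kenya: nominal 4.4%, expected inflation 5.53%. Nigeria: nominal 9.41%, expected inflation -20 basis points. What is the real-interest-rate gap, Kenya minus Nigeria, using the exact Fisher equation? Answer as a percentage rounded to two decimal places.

-10.70%

Kenya: (1 + 0.0440)/(1 + 0.0553) − 1 = -1.0708%
Nigeria: (1 + 0.0941)/(1 − 0.0020) − 1 = 9.6293%
Differential = -1.0708% − 9.6293% = -10.7000% → -10.70%.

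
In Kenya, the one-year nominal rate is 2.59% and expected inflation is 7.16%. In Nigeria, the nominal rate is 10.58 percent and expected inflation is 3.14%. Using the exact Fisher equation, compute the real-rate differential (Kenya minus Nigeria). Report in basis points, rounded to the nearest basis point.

Kenya: (1 + 0.0259)/(1 + 0.0716) − 1 = -4.2647%
Nigeria: (1 + 0.1058)/(1 + 0.0314) − 1 = 7.2135%
Differential = -4.2647% − 7.2135% = -11.4781% → -1148 basis points.

-1148 basis points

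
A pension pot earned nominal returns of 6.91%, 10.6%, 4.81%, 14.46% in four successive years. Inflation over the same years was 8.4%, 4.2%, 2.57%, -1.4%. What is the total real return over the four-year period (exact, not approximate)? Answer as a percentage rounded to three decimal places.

Nominal growth factor = 1.0691 × 1.1060 × 1.0481 × 1.1446 = 1.418502
Price-level growth factor = 1.0840 × 1.0420 × 1.0257 × 0.9860 = 1.142337
Real growth factor = 1.418502 / 1.142337 = 1.241754
Total real return = 1.241754 − 1 → 24.175%.

24.175%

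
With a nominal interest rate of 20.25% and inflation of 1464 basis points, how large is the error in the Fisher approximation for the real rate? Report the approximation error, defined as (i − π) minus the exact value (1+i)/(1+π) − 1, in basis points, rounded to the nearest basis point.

72 basis points

Approximate: r ≈ 20.250% − 14.640% = 5.6100%
Exact: (1 + 0.2025)/(1 + 0.1464) − 1 = 4.8936%
Error = 5.6100% − 4.8936% = 0.7164% → 72 basis points.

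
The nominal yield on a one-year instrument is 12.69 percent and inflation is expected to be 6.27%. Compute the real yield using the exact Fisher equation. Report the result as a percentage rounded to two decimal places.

By the Fisher relation, 1 + r = (1 + i)/(1 + π).
1 + r = 1.12690 / 1.06270 = 1.060412
r = 1.060412 − 1 = 6.0412%, i.e. 6.04%.

6.04%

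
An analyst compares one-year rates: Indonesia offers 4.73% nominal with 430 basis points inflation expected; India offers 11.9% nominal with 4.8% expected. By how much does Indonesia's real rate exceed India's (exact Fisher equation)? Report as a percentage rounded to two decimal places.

Indonesia: (1 + 0.0473)/(1 + 0.0430) − 1 = 0.4123%
India: (1 + 0.1190)/(1 + 0.0480) − 1 = 6.7748%
Differential = 0.4123% − 6.7748% = -6.3625% → -6.36%.

-6.36%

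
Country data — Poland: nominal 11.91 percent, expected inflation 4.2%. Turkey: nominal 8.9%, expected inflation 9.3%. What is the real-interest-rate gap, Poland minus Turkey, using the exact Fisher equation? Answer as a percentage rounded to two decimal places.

7.77%

Poland: (1 + 0.1191)/(1 + 0.0420) − 1 = 7.3992%
Turkey: (1 + 0.0890)/(1 + 0.0930) − 1 = -0.3660%
Differential = 7.3992% − (-0.3660%) = 7.7652% → 7.77%.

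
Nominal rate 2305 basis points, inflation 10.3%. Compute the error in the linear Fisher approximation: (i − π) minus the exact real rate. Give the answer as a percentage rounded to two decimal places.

1.19%

Approximate: r ≈ 23.050% − 10.300% = 12.7500%
Exact: (1 + 0.2305)/(1 + 0.1030) − 1 = 11.5594%
Error = 12.7500% − 11.5594% = 1.1906% → 1.19%.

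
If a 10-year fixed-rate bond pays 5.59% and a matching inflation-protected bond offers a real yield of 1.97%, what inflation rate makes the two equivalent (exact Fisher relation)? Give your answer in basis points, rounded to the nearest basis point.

(1 + π) = (1 + i)/(1 + r) = 1.05590 / 1.01970 = 1.035501
Break-even inflation = 1.035501 − 1 → 355 basis points.

355 basis points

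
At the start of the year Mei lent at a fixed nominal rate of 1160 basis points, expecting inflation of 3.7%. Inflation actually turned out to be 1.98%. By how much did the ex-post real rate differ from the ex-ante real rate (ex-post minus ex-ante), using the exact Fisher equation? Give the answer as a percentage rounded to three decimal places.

1.815%

Ex-ante: (1 + 0.1160)/(1 + 0.0370) − 1 = 7.6181%
Ex-post: (1 + 0.1160)/(1 + 0.0198) − 1 = 9.4332%
Difference (ex-post − ex-ante) = 1.8151% → 1.815%.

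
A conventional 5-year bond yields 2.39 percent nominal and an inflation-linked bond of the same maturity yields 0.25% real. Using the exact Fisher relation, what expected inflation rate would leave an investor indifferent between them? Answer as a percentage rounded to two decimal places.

(1 + π) = (1 + i)/(1 + r) = 1.02390 / 1.00250 = 1.021347
Break-even inflation = 1.021347 − 1 → 2.13%.

2.13%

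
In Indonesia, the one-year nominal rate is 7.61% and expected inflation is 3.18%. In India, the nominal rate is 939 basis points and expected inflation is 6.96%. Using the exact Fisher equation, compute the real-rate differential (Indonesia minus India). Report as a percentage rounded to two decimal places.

2.02%

Indonesia: (1 + 0.0761)/(1 + 0.0318) − 1 = 4.2935%
India: (1 + 0.0939)/(1 + 0.0696) − 1 = 2.2719%
Differential = 4.2935% − 2.2719% = 2.0216% → 2.02%.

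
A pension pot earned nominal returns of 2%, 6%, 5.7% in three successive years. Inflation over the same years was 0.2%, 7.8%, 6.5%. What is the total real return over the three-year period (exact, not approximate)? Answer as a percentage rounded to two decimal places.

Compound the nominal returns: 1.0200 × 1.0600 × 1.0570 = 1.142828.
Compound inflation: 1.0020 × 1.0780 × 1.0650 = 1.150366.
Deflate: 1.142828 / 1.150366 = 0.993448.
Total real return = 0.993448 − 1 → -0.66%.

-0.66%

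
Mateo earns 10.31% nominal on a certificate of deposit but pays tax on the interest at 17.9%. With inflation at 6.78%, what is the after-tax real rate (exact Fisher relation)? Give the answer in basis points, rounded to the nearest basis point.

After-tax nominal return = 10.31% × (1 − 0.179) = 8.46451%.
1 + r = 1.0846451 / 1.06780 = 1.015776
After-tax real rate = 1.015776 − 1 → 158 basis points.

158 basis points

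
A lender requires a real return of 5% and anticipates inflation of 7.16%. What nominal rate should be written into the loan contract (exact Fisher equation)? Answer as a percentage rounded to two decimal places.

12.52%

(1 + i) = (1 + r)(1 + π) = 1.05000 × 1.07160 = 1.12518
i = 1.12518 − 1, so the required nominal rate is 12.52%.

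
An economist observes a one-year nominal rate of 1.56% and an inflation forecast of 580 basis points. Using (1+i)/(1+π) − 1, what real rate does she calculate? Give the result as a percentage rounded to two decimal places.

-4.01%

By the Fisher identity, 1 + r = (1 + i)/(1 + π).
1 + r = 1.01560 / 1.05800 = 0.959924
r = 0.959924 − 1 = -4.0076%, i.e. -4.01%.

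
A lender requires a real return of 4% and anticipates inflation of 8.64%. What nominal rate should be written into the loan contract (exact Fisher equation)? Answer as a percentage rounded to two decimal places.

12.99%

(1 + i) = (1 + r)(1 + π) = 1.04000 × 1.08640 = 1.129856
i = 1.129856 − 1, so the required nominal rate is 12.99%.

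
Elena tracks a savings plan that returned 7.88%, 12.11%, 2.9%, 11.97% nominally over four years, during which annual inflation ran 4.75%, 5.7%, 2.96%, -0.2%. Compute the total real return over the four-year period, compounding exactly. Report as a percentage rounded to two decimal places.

Compound the nominal returns: 1.0788 × 1.1211 × 1.0290 × 1.1197 = 1.393485.
Compound inflation: 1.0475 × 1.0570 × 1.0296 × 0.9980 = 1.137701.
Deflate: 1.393485 / 1.137701 = 1.224826.
Total real return = 1.224826 − 1 → 22.48%.

22.48%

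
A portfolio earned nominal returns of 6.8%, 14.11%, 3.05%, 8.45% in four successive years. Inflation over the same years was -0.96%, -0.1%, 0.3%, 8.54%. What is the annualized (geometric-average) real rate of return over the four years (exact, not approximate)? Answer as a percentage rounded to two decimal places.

Compound the nominal returns: 1.0680 × 1.1411 × 1.0305 × 1.0845 = 1.36198558.
Compound inflation: 0.9904 × 0.9990 × 1.0030 × 1.0854 = 1.07712690.
Deflate: 1.36198558 / 1.07712690 = 1.26446159.
Annualized real rate = 1.26446159^(1/4) − 1 = 6.0416% → 6.04%.

6.04%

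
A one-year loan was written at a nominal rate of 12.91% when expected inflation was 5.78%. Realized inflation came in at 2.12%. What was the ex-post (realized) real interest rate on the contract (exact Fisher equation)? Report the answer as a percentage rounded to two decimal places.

Ex-post: (1 + 0.1291)/(1 + 0.0212) − 1 = 10.5660%
So the realized real rate is 10.57%.

10.57%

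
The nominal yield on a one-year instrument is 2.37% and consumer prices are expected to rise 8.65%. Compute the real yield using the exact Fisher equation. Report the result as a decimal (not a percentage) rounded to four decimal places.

By the Fisher relation, 1 + r = (1 + i)/(1 + π).
1 + r = 1.02370 / 1.08650 = 0.942200
r = 0.942200 − 1 = -5.7800%, i.e. -0.0578.

-0.0578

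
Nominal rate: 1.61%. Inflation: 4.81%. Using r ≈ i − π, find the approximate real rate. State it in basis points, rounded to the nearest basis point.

-320 basis points

r ≈ i − π = 1.61% − 4.81% = -320 basis points.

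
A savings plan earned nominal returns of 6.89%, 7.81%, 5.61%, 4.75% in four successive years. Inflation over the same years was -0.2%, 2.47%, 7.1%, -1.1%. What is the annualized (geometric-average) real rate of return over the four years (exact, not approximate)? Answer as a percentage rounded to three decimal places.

Nominal growth factor = 1.0689 × 1.0781 × 1.0561 × 1.0475 = 1.27483858
Price-level growth factor = 0.9980 × 1.0247 × 1.0710 × 0.9890 = 1.08321095
Real growth factor = 1.27483858 / 1.08321095 = 1.17690703
Annualized real rate = 1.17690703^(1/4) − 1 = 4.1563% → 4.156%.

4.156%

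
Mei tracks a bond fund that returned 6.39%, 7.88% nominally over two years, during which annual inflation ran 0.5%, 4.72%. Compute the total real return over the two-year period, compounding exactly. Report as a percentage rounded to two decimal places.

9.06%

Nominal growth factor = 1.0639 × 1.0788 = 1.147735
Price-level growth factor = 1.0050 × 1.0472 = 1.052436
Real growth factor = 1.147735 / 1.052436 = 1.090551
Total real return = 1.090551 − 1 → 9.06%.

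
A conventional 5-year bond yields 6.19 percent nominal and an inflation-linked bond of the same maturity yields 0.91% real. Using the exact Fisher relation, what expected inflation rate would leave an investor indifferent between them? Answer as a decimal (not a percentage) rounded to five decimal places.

0.05232

(1 + π) = (1 + i)/(1 + r) = 1.06190 / 1.00910 = 1.052324
Break-even inflation = 1.052324 − 1 → 0.05232.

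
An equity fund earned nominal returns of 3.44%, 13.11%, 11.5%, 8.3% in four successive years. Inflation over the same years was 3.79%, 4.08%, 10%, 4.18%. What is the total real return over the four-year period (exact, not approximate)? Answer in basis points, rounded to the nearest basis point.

Compound the nominal returns: 1.0344 × 1.1311 × 1.1150 × 1.0830 = 1.412840.
Compound inflation: 1.0379 × 1.0408 × 1.1000 × 1.0418 = 1.237941.
Deflate: 1.412840 / 1.237941 = 1.141282.
Total real return = 1.141282 − 1 → 1413 basis points.

1413 basis points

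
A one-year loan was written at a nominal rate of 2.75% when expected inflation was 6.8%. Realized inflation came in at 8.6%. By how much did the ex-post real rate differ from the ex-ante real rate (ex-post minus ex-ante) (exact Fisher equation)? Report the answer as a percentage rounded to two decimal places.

Ex-ante: (1 + 0.0275)/(1 + 0.0680) − 1 = -3.7921%
Ex-post: (1 + 0.0275)/(1 + 0.0860) − 1 = -5.3867%
Difference (ex-post − ex-ante) = -1.5946% → -1.59%.

-1.59%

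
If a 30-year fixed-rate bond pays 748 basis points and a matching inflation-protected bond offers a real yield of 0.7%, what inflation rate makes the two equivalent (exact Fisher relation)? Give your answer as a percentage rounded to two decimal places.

6.73%

(1 + π) = (1 + i)/(1 + r) = 1.07480 / 1.00700 = 1.067329
Break-even inflation = 1.067329 − 1 → 6.73%.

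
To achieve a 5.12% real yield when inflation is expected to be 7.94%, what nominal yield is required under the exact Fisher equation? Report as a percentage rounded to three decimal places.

(1 + i) = (1 + r)(1 + π) = 1.05120 × 1.07940 = 1.13466528
i = 1.13466528 − 1, so the required nominal rate is 13.467%.

13.467%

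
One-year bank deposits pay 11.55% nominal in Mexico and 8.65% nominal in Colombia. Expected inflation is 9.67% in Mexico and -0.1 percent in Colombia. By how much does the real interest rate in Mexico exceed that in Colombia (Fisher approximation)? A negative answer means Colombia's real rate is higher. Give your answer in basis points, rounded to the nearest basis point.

-687 basis points

Mexico: 11.55% − 9.67% = 1.880%
Colombia: 8.65% − (-0.1%) = 8.750%
Differential = -6.870% → -687 basis points.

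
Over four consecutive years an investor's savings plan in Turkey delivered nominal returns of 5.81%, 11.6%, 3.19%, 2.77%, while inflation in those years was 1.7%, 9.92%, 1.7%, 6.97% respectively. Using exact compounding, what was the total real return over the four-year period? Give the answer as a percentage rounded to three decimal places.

2.971%

Compound the nominal returns: 1.0581 × 1.1160 × 1.0319 × 1.0277 = 1.252261.
Compound inflation: 1.0170 × 1.0992 × 1.0170 × 1.0697 = 1.216132.
Deflate: 1.252261 / 1.216132 = 1.029708.
Total real return = 1.029708 − 1 → 2.971%.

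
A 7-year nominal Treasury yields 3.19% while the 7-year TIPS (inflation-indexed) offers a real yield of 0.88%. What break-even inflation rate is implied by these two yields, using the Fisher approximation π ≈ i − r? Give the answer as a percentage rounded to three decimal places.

2.310%

π ≈ i − r = 3.19% − 0.88% → 2.310%.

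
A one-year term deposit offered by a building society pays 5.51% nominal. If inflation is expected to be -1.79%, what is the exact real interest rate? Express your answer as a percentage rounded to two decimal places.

7.43%

1 + r = 1.05510 / 0.98210 = 1.074331
r = 1.074331 − 1 = 7.4331%, i.e. 7.43%.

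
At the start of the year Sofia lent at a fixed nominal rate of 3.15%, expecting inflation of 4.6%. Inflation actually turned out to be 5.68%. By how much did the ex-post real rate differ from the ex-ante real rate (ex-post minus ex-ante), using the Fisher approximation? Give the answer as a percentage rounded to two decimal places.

-1.08%

Ex-ante: 3.15% − 4.6% = -1.450%
Ex-post: 3.15% − 5.68% = -2.530%
Difference (ex-post − ex-ante) = -1.0800% → -1.08%.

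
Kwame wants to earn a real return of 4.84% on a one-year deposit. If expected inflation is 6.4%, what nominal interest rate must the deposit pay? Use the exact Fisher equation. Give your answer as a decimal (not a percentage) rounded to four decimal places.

(1 + i) = (1 + r)(1 + π) = 1.04840 × 1.06400 = 1.1154976
i = 1.1154976 − 1, so the required nominal rate is 0.1155.

0.1155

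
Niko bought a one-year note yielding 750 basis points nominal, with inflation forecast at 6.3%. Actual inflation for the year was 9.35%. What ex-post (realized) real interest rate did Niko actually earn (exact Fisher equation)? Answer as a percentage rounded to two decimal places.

Ex-post: (1 + 0.0750)/(1 + 0.0935) − 1 = -1.6918%
So the realized real rate is -1.69%.

-1.69%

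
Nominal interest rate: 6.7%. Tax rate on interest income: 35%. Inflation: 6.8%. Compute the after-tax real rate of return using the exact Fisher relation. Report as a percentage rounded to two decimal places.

-2.29%

After-tax nominal return = 6.7% × (1 − 0.35) = 4.3550%.
1 + r = 1.04355 / 1.06800 = 0.977107
After-tax real rate = 0.977107 − 1 → -2.29%.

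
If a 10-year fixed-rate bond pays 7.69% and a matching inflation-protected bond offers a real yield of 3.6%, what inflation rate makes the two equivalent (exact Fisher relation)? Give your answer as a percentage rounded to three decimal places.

3.948%

(1 + π) = (1 + i)/(1 + r) = 1.07690 / 1.03600 = 1.039479
Break-even inflation = 1.039479 − 1 → 3.948%.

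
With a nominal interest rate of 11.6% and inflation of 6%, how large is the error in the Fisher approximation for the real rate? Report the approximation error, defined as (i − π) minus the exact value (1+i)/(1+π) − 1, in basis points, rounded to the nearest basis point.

32 basis points

Approximate: r ≈ 11.600% − 6.000% = 5.6000%
Exact: (1 + 0.1160)/(1 + 0.0600) − 1 = 5.2830%
Error = 5.6000% − 5.2830% = 0.3170% → 32 basis points.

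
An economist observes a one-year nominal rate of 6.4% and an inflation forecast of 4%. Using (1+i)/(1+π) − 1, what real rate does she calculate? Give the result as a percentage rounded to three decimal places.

2.308%

By the Fisher equation, 1 + r = (1 + i)/(1 + π).
1 + r = 1.06400 / 1.04000 = 1.023077
r = 1.023077 − 1 = 2.3077%, i.e. 2.308%.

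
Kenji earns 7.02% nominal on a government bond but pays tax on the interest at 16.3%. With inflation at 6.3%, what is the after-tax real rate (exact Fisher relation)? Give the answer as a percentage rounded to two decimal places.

After-tax nominal return = 7.02% × (1 − 0.163) = 5.87574%.
1 + r = 1.0587574 / 1.06300 = 0.996009
After-tax real rate = 0.996009 − 1 → -0.40%.

-0.40%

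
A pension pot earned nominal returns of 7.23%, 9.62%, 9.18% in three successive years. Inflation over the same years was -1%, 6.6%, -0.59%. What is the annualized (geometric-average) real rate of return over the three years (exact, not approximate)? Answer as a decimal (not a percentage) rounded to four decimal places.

0.0695

Compound the nominal returns: 1.0723 × 1.0962 × 1.0918 = 1.28336205.
Compound inflation: 0.9900 × 1.0660 × 0.9941 = 1.04911349.
Deflate: 1.28336205 / 1.04911349 = 1.22328238.
Annualized real rate = 1.22328238^(1/3) − 1 = 6.9487% → 0.0695.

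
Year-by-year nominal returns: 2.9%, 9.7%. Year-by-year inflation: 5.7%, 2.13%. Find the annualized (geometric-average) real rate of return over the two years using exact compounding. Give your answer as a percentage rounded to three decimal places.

Nominal growth factor = 1.0290 × 1.0970 = 1.12881300
Price-level growth factor = 1.0570 × 1.0213 = 1.07951410
Real growth factor = 1.12881300 / 1.07951410 = 1.04566768
Annualized real rate = 1.04566768^(1/2) − 1 = 2.2579% → 2.258%.

2.258%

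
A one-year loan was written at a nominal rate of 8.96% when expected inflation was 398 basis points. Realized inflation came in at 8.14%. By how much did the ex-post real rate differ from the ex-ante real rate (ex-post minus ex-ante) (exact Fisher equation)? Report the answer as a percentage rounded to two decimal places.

-4.03%

Ex-ante: (1 + 0.0896)/(1 + 0.0398) − 1 = 4.7894%
Ex-post: (1 + 0.0896)/(1 + 0.0814) − 1 = 0.7583%
Difference (ex-post − ex-ante) = -4.0311% → -4.03%.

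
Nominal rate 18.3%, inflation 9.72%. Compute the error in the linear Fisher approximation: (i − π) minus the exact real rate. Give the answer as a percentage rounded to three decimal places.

0.760%

Approximate: r ≈ 18.300% − 9.720% = 8.5800%
Exact: (1 + 0.1830)/(1 + 0.0972) − 1 = 7.8199%
Error = 8.5800% − 7.8199% = 0.7601% → 0.760%.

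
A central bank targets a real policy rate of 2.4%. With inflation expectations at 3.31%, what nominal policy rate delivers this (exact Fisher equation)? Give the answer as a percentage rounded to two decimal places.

5.79%

(1 + i) = (1 + r)(1 + π) = 1.02400 × 1.03310 = 1.0578944
i = 1.0578944 − 1, so the required nominal rate is 5.79%.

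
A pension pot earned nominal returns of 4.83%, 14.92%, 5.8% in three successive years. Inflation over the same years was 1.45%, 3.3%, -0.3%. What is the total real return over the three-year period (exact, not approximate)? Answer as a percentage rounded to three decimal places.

Compound the nominal returns: 1.0483 × 1.1492 × 1.0580 = 1.274579.
Compound inflation: 1.0145 × 1.0330 × 0.9970 = 1.044835.
Deflate: 1.274579 / 1.044835 = 1.219886.
Total real return = 1.219886 − 1 → 21.989%.

21.989%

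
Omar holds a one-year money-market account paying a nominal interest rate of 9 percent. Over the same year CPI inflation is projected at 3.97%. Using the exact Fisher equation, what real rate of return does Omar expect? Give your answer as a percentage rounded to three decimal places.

4.838%

By the Fisher equation, 1 + r = (1 + i)/(1 + π).
1 + r = 1.09000 / 1.03970 = 1.048379
r = 1.048379 − 1 = 4.8379%, i.e. 4.838%.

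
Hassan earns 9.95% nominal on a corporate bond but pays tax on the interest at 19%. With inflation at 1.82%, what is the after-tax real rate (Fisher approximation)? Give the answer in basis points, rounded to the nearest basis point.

After-tax nominal return = 9.95% × (1 − 0.19) = 8.0595%.
r ≈ 8.0595% − 1.82% → 624 basis points.

624 basis points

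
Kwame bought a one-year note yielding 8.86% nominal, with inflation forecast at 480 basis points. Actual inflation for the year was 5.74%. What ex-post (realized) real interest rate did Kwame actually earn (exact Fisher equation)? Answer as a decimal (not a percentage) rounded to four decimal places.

0.0295

Ex-post: (1 + 0.0886)/(1 + 0.0574) − 1 = 2.9506%
So the realized real rate is 0.0295.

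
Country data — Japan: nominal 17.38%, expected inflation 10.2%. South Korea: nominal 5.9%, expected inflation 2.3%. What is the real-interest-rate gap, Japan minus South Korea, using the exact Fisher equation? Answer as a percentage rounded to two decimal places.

3.00%

Japan: (1 + 0.1738)/(1 + 0.1020) − 1 = 6.5154%
South Korea: (1 + 0.0590)/(1 + 0.0230) − 1 = 3.5191%
Differential = 6.5154% − 3.5191% = 2.9964% → 3.00%.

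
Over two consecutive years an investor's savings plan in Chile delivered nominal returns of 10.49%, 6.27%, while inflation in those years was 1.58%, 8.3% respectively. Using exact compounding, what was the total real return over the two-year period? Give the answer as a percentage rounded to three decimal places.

6.733%

Nominal growth factor = 1.1049 × 1.0627 = 1.174177
Price-level growth factor = 1.0158 × 1.0830 = 1.100111
Real growth factor = 1.174177 / 1.100111 = 1.067326
Total real return = 1.067326 − 1 → 6.733%.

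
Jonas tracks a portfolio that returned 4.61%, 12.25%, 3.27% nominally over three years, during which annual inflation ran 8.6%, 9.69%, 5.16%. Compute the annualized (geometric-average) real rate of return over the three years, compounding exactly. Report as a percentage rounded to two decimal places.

Nominal growth factor = 1.0461 × 1.1225 × 1.0327 = 1.21264514
Price-level growth factor = 1.0860 × 1.0969 × 1.0516 = 1.25270104
Real growth factor = 1.21264514 / 1.25270104 = 0.96802437
Annualized real rate = 0.96802437^(1/3) − 1 = -1.0774% → -1.08%.

-1.08%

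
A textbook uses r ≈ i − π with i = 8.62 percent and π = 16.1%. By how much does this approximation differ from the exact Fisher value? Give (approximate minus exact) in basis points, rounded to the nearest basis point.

Approximate: r ≈ 8.620% − 16.100% = -7.4800%
Exact: (1 + 0.0862)/(1 + 0.1610) − 1 = -6.4427%
Error = -7.4800% − (-6.4427%) = -1.0373% → -104 basis points.

-104 basis points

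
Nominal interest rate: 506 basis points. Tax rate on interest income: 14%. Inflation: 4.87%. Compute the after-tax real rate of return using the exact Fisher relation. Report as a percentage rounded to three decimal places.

-0.494%

After-tax nominal return = 5.06% × (1 − 0.14) = 4.3516%.
1 + r = 1.043516 / 1.04870 = 0.995057
After-tax real rate = 0.995057 − 1 → -0.494%.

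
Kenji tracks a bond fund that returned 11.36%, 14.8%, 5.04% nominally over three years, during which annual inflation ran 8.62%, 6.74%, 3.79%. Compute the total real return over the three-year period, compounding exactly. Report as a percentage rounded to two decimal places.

Nominal growth factor = 1.1136 × 1.1480 × 1.0504 = 1.342845
Price-level growth factor = 1.0862 × 1.0674 × 1.0379 = 1.203352
Real growth factor = 1.342845 / 1.203352 = 1.115921
Total real return = 1.115921 − 1 → 11.59%.

11.59%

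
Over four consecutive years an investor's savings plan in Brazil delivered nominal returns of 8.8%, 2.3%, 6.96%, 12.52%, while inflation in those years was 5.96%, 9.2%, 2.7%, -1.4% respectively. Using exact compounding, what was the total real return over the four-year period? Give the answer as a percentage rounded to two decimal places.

Nominal growth factor = 1.0880 × 1.0230 × 1.0696 × 1.1252 = 1.339540
Price-level growth factor = 1.0596 × 1.0920 × 1.0270 × 0.9860 = 1.171688
Real growth factor = 1.339540 / 1.171688 = 1.143257
Total real return = 1.143257 − 1 → 14.33%.

14.33%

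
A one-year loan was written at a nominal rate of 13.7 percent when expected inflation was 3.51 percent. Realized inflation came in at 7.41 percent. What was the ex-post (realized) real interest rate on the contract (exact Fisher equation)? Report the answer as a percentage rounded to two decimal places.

Ex-post: (1 + 0.1370)/(1 + 0.0741) − 1 = 5.8561%
So the realized real rate is 5.86%.

5.86%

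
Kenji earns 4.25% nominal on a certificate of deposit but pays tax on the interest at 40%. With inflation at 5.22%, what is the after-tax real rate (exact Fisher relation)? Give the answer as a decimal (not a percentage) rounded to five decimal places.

-0.02538

After-tax nominal return = 4.25% × (1 − 0.4) = 2.5500%.
1 + r = 1.02550 / 1.05220 = 0.9746246
After-tax real rate = 0.9746246 − 1 → -0.02538.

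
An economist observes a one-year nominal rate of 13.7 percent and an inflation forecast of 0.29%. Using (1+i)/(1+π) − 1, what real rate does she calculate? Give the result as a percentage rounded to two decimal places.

13.37%

1 + r = 1.13700 / 1.00290 = 1.133712
r = 1.133712 − 1 = 13.3712%, i.e. 13.37%.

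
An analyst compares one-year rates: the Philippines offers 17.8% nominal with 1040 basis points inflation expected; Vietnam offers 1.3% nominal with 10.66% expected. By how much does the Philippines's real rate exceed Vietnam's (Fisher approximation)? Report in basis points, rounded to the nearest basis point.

The Philippines: 17.8% − 10.4% = 7.400%
Vietnam: 1.3% − 10.66% = -9.360%
Differential = 16.760% → 1676 basis points.

1676 basis points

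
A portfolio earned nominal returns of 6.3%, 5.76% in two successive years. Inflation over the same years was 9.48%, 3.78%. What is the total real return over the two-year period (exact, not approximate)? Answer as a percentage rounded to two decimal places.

Nominal growth factor = 1.0630 × 1.0576 = 1.124229
Price-level growth factor = 1.0948 × 1.0378 = 1.136183
Real growth factor = 1.124229 / 1.136183 = 0.989478
Total real return = 0.989478 − 1 → -1.05%.

-1.05%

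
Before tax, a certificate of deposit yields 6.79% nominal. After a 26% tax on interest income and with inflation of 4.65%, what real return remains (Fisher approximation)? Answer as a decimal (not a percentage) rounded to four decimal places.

0.0037

After-tax nominal return = 6.79% × (1 − 0.26) = 5.0246%.
r ≈ 5.0246% − 4.65% → 0.0037.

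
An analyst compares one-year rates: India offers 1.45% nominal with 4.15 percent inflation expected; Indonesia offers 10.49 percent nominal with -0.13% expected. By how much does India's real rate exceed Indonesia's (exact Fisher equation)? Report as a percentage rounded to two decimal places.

India: (1 + 0.0145)/(1 + 0.0415) − 1 = -2.5924%
Indonesia: (1 + 0.1049)/(1 − 0.0013) − 1 = 10.6338%
Differential = -2.5924% − 10.6338% = -13.2262% → -13.23%.

-13.23%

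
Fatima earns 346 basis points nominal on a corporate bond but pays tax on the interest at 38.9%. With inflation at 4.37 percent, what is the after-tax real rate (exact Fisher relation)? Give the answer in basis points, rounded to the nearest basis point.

-216 basis points

After-tax nominal return = 3.46% × (1 − 0.389) = 2.11406%.
1 + r = 1.0211406 / 1.04370 = 0.978385
After-tax real rate = 0.978385 − 1 → -216 basis points.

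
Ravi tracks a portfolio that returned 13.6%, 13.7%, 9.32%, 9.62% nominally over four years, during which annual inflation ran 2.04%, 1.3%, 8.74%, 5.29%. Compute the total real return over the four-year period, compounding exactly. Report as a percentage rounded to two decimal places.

Compound the nominal returns: 1.1360 × 1.1370 × 1.0932 × 1.0962 = 1.547848.
Compound inflation: 1.0204 × 1.0130 × 1.0874 × 1.0529 = 1.183468.
Deflate: 1.547848 / 1.183468 = 1.307892.
Total real return = 1.307892 − 1 → 30.79%.

30.79%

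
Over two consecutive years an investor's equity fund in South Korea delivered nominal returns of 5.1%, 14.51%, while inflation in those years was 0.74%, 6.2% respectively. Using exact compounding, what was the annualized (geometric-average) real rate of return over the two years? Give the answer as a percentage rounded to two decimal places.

6.06%

Nominal growth factor = 1.0510 × 1.1451 = 1.20350010
Price-level growth factor = 1.0074 × 1.0620 = 1.06985880
Real growth factor = 1.20350010 / 1.06985880 = 1.12491490
Annualized real rate = 1.12491490^(1/2) − 1 = 6.0620% → 6.06%.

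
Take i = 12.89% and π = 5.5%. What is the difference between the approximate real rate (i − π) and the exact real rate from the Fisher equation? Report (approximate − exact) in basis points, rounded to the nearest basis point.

Approximate: r ≈ 12.890% − 5.500% = 7.3900%
Exact: (1 + 0.1289)/(1 + 0.0550) − 1 = 7.0047%
Error = 7.3900% − 7.0047% = 0.3853% → 39 basis points.

39 basis points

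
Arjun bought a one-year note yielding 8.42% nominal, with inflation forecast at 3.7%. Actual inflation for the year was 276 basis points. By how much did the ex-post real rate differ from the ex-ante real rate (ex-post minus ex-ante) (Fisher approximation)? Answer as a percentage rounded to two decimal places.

Ex-ante: 8.42% − 3.7% = 4.720%
Ex-post: 8.42% − 2.76% = 5.660%
Difference (ex-post − ex-ante) = 0.9400% → 0.94%.

0.94%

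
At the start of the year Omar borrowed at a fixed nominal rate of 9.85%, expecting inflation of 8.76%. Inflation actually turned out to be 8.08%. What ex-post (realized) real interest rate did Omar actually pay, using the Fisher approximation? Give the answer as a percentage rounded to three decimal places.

Ex-post: 9.85% − 8.08% = 1.770%
So the realized real rate is 1.770%.

1.770%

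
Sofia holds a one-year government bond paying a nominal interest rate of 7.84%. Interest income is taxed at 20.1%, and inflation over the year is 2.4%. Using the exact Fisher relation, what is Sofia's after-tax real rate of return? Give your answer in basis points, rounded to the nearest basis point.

377 basis points

After-tax nominal return = 7.84% × (1 − 0.201) = 6.26416%.
1 + r = 1.0626416 / 1.02400 = 1.037736
After-tax real rate = 1.037736 − 1 → 377 basis points.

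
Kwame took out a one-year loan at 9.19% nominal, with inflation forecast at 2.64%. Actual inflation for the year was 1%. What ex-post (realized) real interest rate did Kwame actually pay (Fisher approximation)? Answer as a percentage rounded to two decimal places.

8.19%

Ex-post: 9.19% − 1% = 8.190%
So the realized real rate is 8.19%.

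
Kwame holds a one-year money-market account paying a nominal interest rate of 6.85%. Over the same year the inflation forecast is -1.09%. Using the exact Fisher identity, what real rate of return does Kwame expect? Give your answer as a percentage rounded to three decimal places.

By the Fisher identity, 1 + r = (1 + i)/(1 + π).
1 + r = 1.06850 / 0.98910 = 1.080274997
r = 1.080274997 − 1 = 8.0274997%, i.e. 8.027%.

8.027%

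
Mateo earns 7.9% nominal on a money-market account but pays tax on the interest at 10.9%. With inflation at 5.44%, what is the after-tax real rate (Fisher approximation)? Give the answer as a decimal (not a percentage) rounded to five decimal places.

After-tax nominal return = 7.9% × (1 − 0.109) = 7.0389%.
r ≈ 7.0389% − 5.44% → 0.01599.

0.01599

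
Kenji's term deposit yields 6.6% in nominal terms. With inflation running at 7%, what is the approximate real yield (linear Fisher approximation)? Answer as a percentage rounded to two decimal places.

r ≈ i − π = 6.6% − 7% = -0.40%.

-0.40%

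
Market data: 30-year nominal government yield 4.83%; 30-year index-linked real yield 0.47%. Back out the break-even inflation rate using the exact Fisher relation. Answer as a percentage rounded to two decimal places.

(1 + π) = (1 + i)/(1 + r) = 1.04830 / 1.00470 = 1.043396
Break-even inflation = 1.043396 − 1 → 4.34%.

4.34%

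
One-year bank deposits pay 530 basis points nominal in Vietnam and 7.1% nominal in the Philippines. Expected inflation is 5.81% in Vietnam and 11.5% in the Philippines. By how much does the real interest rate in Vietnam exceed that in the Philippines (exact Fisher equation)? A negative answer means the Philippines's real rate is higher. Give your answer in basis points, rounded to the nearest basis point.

346 basis points

Vietnam: (1 + 0.0530)/(1 + 0.0581) − 1 = -0.4820%
The Philippines: (1 + 0.0710)/(1 + 0.1150) − 1 = -3.9462%
Differential = -0.4820% − (-3.9462%) = 3.4642% → 346 basis points.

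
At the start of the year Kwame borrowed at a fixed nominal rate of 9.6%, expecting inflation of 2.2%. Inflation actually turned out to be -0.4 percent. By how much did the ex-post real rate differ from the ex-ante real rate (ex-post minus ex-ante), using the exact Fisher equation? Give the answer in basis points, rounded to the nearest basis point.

Ex-ante: (1 + 0.0960)/(1 + 0.0220) − 1 = 7.2407%
Ex-post: (1 + 0.0960)/(1 − 0.0040) − 1 = 10.0402%
Difference (ex-post − ex-ante) = 2.7995% → 280 basis points.

280 basis points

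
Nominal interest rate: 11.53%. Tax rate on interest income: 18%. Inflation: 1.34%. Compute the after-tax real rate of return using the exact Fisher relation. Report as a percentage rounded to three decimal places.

8.007%

After-tax nominal return = 11.53% × (1 − 0.18) = 9.4546%.
1 + r = 1.094546 / 1.01340 = 1.080073
After-tax real rate = 1.080073 − 1 → 8.007%.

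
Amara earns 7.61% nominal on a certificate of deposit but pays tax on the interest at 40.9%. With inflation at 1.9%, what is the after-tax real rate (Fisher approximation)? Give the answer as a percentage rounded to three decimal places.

After-tax nominal return = 7.61% × (1 − 0.409) = 4.49751%.
r ≈ 4.49751% − 1.9% → 2.598%.

2.598%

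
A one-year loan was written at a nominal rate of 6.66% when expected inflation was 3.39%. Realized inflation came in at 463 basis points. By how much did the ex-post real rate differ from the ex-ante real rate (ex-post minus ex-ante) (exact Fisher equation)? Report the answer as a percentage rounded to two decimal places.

Ex-ante: (1 + 0.0666)/(1 + 0.0339) − 1 = 3.1628%
Ex-post: (1 + 0.0666)/(1 + 0.0463) − 1 = 1.9402%
Difference (ex-post − ex-ante) = -1.2226% → -1.22%.

-1.22%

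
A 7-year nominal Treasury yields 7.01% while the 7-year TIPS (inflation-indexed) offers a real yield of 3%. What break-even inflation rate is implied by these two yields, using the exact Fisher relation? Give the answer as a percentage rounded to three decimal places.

3.893%

(1 + π) = (1 + i)/(1 + r) = 1.07010 / 1.03000 = 1.038932
Break-even inflation = 1.038932 − 1 → 3.893%.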